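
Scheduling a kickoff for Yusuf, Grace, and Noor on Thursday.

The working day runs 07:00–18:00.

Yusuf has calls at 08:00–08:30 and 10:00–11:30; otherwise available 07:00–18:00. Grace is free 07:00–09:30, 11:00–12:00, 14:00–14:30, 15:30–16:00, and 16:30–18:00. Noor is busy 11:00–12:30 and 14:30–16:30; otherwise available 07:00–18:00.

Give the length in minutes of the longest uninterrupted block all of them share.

90 minutes

Yusuf free within 07:00–18:00: 07:00–08:00, 08:30–10:00, 11:30–18:00.
Noor free within 07:00–18:00: 07:00–11:00, 12:30–14:30, 16:30–18:00.
Yusuf ∩ Grace: 07:00–08:00, 08:30–09:30, 11:30–12:00, 14:00–14:30, 15:30–16:00, 16:30–18:00.
Yusuf ∩ Grace ∩ Noor: 07:00–08:00, 08:30–09:30, 14:00–14:30, 16:30–18:00.
Common window lengths: 60, 60, 30, 90 min; longest is 90.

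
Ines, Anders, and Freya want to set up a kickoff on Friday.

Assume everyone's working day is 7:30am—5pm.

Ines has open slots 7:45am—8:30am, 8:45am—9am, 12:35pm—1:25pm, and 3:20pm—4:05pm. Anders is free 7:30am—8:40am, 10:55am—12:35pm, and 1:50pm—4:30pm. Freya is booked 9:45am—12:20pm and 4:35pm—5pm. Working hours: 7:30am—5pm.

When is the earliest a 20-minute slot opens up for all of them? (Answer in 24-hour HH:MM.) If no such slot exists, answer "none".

07:45

Freya free within 07:30–17:00: 07:30–09:45, 12:20–16:35.
Ines ∩ Anders: 07:45–08:30, 15:20–16:05.
Ines ∩ Anders ∩ Freya: 07:45–08:30, 15:20–16:05.
Windows ≥ 20 min: 07:45–08:30, 15:20–16:05.
Earliest such window starts at 07:45.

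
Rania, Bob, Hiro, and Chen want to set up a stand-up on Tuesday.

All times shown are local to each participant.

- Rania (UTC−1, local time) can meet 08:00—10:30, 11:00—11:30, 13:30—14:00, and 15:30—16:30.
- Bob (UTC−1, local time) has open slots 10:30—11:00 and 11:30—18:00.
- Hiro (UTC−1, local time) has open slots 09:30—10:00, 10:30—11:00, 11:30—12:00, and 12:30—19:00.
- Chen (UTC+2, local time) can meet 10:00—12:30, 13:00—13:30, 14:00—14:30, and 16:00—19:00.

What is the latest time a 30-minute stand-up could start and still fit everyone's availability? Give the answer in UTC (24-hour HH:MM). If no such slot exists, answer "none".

Rania → UTC: 09:00–11:30, 12:00–12:30, 14:30–15:00, 16:30–17:30.
Bob → UTC: 11:30–12:00, 12:30–19:00.
Hiro → UTC: 10:30–11:00, 11:30–12:00, 12:30–13:00, 13:30–20:00.
Chen → UTC: 08:00–10:30, 11:00–11:30, 12:00–12:30, 14:00–17:00.
Rania ∩ Bob: 14:30–15:00, 16:30–17:30.
Rania ∩ Bob ∩ Hiro: 14:30–15:00, 16:30–17:30.
Rania ∩ Bob ∩ Hiro ∩ Chen: 14:30–15:00, 16:30–17:00.
Windows ≥ 30 min: 14:30–15:00, 16:30–17:00.
Latest start in the last window 16:30–17:00 is 17:00 − 30 min = 16:30.

16:30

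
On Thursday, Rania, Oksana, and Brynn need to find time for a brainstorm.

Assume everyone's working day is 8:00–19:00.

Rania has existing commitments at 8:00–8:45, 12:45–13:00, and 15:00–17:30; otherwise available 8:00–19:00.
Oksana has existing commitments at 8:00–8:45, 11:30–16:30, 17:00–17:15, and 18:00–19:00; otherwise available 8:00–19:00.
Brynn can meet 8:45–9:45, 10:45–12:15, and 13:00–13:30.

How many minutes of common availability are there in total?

Rania free within 08:00–19:00: 08:45–12:45, 13:00–15:00, 17:30–19:00.
Oksana free within 08:00–19:00: 08:45–11:30, 16:30–17:00, 17:15–18:00.
Rania ∩ Oksana: 08:45–11:30, 17:30–18:00.
Rania ∩ Oksana ∩ Brynn: 08:45–09:45, 10:45–11:30.
Total common minutes: 60 + 45 = 105.

105 minutes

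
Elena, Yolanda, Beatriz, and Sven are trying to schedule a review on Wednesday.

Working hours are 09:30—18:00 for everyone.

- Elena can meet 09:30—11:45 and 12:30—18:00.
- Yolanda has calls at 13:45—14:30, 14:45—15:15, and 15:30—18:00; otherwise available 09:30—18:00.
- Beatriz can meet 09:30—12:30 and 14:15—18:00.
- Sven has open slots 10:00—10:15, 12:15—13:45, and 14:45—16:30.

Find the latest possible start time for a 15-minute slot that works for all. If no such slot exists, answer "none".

Yolanda free within 09:30–18:00: 09:30–13:45, 14:30–14:45, 15:15–15:30.
Elena ∩ Yolanda: 09:30–11:45, 12:30–13:45, 14:30–14:45, 15:15–15:30.
Elena ∩ Yolanda ∩ Beatriz: 09:30–11:45, 14:30–14:45, 15:15–15:30.
Elena ∩ Yolanda ∩ Beatriz ∩ Sven: 10:00–10:15, 15:15–15:30.
Windows ≥ 15 min: 10:00–10:15, 15:15–15:30.
Latest start in the last window 15:15–15:30 is 15:30 − 15 min = 15:15.

15:15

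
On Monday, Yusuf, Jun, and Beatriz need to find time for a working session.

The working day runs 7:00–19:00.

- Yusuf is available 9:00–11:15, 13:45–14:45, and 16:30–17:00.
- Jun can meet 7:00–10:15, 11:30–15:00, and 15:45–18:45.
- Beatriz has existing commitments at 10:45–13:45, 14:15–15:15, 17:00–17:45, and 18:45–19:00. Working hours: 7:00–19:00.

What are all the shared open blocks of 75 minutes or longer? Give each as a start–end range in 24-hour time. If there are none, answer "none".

Beatriz free within 07:00–19:00: 07:00–10:45, 13:45–14:15, 15:15–17:00, 17:45–18:45.
Yusuf ∩ Jun: 09:00–10:15, 13:45–14:45, 16:30–17:00.
Yusuf ∩ Jun ∩ Beatriz: 09:00–10:15, 13:45–14:15, 16:30–17:00.
Windows ≥ 75 min: 09:00–10:15.

09:00–10:15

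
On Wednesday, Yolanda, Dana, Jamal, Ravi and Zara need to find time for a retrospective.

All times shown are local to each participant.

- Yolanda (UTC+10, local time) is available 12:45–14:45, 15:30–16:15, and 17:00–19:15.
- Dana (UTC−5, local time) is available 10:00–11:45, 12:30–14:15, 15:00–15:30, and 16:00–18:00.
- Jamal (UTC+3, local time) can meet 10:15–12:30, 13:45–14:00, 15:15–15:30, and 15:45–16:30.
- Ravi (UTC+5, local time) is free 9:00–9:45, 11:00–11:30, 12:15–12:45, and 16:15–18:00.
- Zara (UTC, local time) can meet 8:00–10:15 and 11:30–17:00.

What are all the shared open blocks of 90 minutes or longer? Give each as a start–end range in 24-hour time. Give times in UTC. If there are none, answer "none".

none

Yolanda → UTC: 02:45–04:45, 05:30–06:15, 07:00–09:15.
Dana → UTC: 15:00–16:45, 17:30–19:15, 20:00–20:30, 21:00–23:00.
Jamal → UTC: 07:15–09:30, 10:45–11:00, 12:15–12:30, 12:45–13:30.
Ravi → UTC: 04:00–04:45, 06:00–06:30, 07:15–07:45, 11:15–13:00.
Zara → UTC: 08:00–10:15, 11:30–17:00.
Yolanda ∩ Dana: (none).
Yolanda ∩ Dana ∩ Jamal: (none).
Yolanda ∩ Dana ∩ Jamal ∩ Ravi: (none).
Yolanda ∩ Dana ∩ Jamal ∩ Ravi ∩ Zara: (none).
Windows ≥ 90 min: (none).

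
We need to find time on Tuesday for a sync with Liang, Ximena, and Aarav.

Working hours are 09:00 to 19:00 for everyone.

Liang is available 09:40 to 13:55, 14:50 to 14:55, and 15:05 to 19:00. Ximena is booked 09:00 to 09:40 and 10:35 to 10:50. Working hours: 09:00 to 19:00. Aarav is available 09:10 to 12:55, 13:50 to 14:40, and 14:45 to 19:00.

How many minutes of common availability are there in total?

Ximena free within 09:00–19:00: 09:40–10:35, 10:50–19:00.
Liang ∩ Ximena: 09:40–10:35, 10:50–13:55, 14:50–14:55, 15:05–19:00.
Liang ∩ Ximena ∩ Aarav: 09:40–10:35, 10:50–12:55, 13:50–13:55, 14:50–14:55, 15:05–19:00.
Total common minutes: 55 + 125 + 5 + 5 + 235 = 425.

425 minutes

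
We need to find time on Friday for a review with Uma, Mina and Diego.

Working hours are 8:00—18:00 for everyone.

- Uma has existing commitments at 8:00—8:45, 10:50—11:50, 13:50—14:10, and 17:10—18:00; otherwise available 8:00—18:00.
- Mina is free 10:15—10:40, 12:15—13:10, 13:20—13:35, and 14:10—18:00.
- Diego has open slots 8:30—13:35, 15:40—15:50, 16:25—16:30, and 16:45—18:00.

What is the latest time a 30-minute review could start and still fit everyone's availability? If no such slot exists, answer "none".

Uma free within 08:00–18:00: 08:45–10:50, 11:50–13:50, 14:10–17:10.
Uma ∩ Mina: 10:15–10:40, 12:15–13:10, 13:20–13:35, 14:10–17:10.
Uma ∩ Mina ∩ Diego: 10:15–10:40, 12:15–13:10, 13:20–13:35, 15:40–15:50, 16:25–16:30, 16:45–17:10.
Windows ≥ 30 min: 12:15–13:10.
Latest start in the last window 12:15–13:10 is 13:10 − 30 min = 12:40.

12:40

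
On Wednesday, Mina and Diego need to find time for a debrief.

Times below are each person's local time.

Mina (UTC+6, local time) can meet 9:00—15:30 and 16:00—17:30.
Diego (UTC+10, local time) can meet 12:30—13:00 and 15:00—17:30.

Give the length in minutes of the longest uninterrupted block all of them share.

150 minutes

Mina → UTC: 03:00–09:30, 10:00–11:30.
Diego → UTC: 02:30–03:00, 05:00–07:30.
Mina ∩ Diego: 05:00–07:30.
Single common window of 150 minutes.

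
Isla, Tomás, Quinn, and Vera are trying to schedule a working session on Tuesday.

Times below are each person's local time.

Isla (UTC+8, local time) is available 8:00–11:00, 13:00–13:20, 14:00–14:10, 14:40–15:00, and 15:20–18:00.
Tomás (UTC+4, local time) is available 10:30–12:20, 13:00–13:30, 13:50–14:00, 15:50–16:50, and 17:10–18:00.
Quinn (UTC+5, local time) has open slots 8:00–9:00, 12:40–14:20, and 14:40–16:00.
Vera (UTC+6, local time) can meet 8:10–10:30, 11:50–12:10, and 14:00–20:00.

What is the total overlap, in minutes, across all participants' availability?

50 minutes

Isla → UTC: 00:00–03:00, 05:00–05:20, 06:00–06:10, 06:40–07:00, 07:20–10:00.
Tomás → UTC: 06:30–08:20, 09:00–09:30, 09:50–10:00, 11:50–12:50, 13:10–14:00.
Quinn → UTC: 03:00–04:00, 07:40–09:20, 09:40–11:00.
Vera → UTC: 02:10–04:30, 05:50–06:10, 08:00–14:00.
Isla ∩ Tomás: 06:40–07:00, 07:20–08:20, 09:00–09:30, 09:50–10:00.
Isla ∩ Tomás ∩ Quinn: 07:40–08:20, 09:00–09:20, 09:50–10:00.
Isla ∩ Tomás ∩ Quinn ∩ Vera: 08:00–08:20, 09:00–09:20, 09:50–10:00.
Total common minutes: 20 + 20 + 10 = 50.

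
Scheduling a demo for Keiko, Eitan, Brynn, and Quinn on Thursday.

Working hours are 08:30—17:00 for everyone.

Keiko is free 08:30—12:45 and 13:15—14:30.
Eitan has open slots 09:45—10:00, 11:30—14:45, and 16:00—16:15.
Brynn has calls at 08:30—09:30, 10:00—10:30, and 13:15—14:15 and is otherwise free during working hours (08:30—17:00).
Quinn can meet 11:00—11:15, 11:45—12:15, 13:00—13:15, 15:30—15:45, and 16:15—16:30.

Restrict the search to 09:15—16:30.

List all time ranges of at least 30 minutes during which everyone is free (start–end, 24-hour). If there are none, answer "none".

11:45–12:15

Brynn free within 08:30–17:00: 09:30–10:00, 10:30–13:15, 14:15–17:00.
Keiko ∩ Eitan: 09:45–10:00, 11:30–12:45, 13:15–14:30.
Keiko ∩ Eitan ∩ Brynn: 09:45–10:00, 11:30–12:45, 14:15–14:30.
Keiko ∩ Eitan ∩ Brynn ∩ Quinn: 11:45–12:15.
Restricted to 09:15–16:30: 11:45–12:15.
Windows ≥ 30 min: 11:45–12:15.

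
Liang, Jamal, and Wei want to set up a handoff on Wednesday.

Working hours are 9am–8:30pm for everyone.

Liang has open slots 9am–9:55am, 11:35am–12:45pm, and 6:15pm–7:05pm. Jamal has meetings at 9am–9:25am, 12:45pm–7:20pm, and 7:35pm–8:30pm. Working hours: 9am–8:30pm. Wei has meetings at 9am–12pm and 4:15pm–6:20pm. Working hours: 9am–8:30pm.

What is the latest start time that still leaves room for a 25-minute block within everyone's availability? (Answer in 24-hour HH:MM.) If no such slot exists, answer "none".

12:20

Jamal free within 09:00–20:30: 09:25–12:45, 19:20–19:35.
Wei free within 09:00–20:30: 12:00–16:15, 18:20–20:30.
Liang ∩ Jamal: 09:25–09:55, 11:35–12:45.
Liang ∩ Jamal ∩ Wei: 12:00–12:45.
Windows ≥ 25 min: 12:00–12:45.
Latest start in the last window 12:00–12:45 is 12:45 − 25 min = 12:20.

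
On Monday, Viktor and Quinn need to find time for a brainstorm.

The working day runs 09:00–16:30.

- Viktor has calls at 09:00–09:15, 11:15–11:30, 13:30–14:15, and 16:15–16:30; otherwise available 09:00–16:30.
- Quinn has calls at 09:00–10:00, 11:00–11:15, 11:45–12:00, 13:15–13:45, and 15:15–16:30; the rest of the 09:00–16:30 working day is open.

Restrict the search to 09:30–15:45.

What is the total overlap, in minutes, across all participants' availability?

Viktor free within 09:00–16:30: 09:15–11:15, 11:30–13:30, 14:15–16:15.
Quinn free within 09:00–16:30: 10:00–11:00, 11:15–11:45, 12:00–13:15, 13:45–15:15.
Viktor ∩ Quinn: 10:00–11:00, 11:30–11:45, 12:00–13:15, 14:15–15:15.
Restricted to 09:30–15:45: 10:00–11:00, 11:30–11:45, 12:00–13:15, 14:15–15:15.
Total common minutes: 60 + 15 + 75 + 60 = 210.

210 minutes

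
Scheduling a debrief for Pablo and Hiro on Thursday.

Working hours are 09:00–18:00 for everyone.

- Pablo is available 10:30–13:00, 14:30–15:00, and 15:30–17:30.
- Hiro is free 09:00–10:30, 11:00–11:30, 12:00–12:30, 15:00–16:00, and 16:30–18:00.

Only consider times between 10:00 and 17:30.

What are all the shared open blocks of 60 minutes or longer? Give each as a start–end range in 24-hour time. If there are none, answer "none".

16:30–17:30

Pablo ∩ Hiro: 11:00–11:30, 12:00–12:30, 15:30–16:00, 16:30–17:30.
Restricted to 10:00–17:30: 11:00–11:30, 12:00–12:30, 15:30–16:00, 16:30–17:30.
Windows ≥ 60 min: 16:30–17:30.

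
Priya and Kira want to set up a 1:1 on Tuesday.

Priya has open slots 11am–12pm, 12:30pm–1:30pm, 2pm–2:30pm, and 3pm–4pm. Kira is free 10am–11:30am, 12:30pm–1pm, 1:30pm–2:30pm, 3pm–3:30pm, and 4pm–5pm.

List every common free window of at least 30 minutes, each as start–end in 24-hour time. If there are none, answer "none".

Priya ∩ Kira: 11:00–11:30, 12:30–13:00, 14:00–14:30, 15:00–15:30.
Windows ≥ 30 min: 11:00–11:30, 12:30–13:00, 14:00–14:30, 15:00–15:30.

11:00–11:30, 12:30–13:00, 14:00–14:30, 15:00–15:30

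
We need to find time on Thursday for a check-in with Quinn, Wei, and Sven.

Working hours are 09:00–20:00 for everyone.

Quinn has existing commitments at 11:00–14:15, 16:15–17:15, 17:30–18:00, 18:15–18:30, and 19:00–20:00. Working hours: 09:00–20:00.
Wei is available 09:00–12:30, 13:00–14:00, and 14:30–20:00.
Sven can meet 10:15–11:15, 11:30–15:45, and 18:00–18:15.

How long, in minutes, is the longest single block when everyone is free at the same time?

75 minutes

Quinn free within 09:00–20:00: 09:00–11:00, 14:15–16:15, 17:15–17:30, 18:00–18:15, 18:30–19:00.
Quinn ∩ Wei: 09:00–11:00, 14:30–16:15, 17:15–17:30, 18:00–18:15, 18:30–19:00.
Quinn ∩ Wei ∩ Sven: 10:15–11:00, 14:30–15:45, 18:00–18:15.
Common window lengths: 45, 75, 15 min; longest is 75.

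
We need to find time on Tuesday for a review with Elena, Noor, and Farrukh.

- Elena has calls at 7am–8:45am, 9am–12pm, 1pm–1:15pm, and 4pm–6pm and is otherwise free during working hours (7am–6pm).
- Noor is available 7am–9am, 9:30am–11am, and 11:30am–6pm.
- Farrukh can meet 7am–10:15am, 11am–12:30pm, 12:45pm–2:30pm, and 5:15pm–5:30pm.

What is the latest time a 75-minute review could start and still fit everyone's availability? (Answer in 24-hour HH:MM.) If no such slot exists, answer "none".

Elena free within 07:00–18:00: 08:45–09:00, 12:00–13:00, 13:15–16:00.
Elena ∩ Noor: 08:45–09:00, 12:00–13:00, 13:15–16:00.
Elena ∩ Noor ∩ Farrukh: 08:45–09:00, 12:00–12:30, 12:45–13:00, 13:15–14:30.
Windows ≥ 75 min: 13:15–14:30.
Latest start in the last window 13:15–14:30 is 14:30 − 75 min = 13:15.

13:15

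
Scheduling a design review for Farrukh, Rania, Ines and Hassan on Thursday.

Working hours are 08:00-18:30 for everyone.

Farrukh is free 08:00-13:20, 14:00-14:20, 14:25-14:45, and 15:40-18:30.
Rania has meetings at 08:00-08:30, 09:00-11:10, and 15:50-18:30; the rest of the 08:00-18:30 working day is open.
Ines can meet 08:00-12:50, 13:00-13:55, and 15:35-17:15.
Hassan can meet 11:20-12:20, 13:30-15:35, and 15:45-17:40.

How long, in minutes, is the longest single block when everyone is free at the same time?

Rania free within 08:00–18:30: 08:30–09:00, 11:10–15:50.
Farrukh ∩ Rania: 08:30–09:00, 11:10–13:20, 14:00–14:20, 14:25–14:45, 15:40–15:50.
Farrukh ∩ Rania ∩ Ines: 08:30–09:00, 11:10–12:50, 13:00–13:20, 15:40–15:50.
Farrukh ∩ Rania ∩ Ines ∩ Hassan: 11:20–12:20, 15:45–15:50.
Common window lengths: 60, 5 min; longest is 60.

60 minutes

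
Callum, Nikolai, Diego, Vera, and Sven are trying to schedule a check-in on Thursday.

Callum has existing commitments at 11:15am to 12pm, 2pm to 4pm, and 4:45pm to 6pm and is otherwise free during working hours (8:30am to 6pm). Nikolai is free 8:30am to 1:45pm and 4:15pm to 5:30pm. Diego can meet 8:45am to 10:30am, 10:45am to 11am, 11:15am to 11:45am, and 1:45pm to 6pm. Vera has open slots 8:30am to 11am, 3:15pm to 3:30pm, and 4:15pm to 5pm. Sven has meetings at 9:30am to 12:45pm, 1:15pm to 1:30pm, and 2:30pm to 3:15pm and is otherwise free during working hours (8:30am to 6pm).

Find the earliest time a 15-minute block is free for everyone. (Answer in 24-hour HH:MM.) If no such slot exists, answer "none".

Callum free within 08:30–18:00: 08:30–11:15, 12:00–14:00, 16:00–16:45.
Sven free within 08:30–18:00: 08:30–09:30, 12:45–13:15, 13:30–14:30, 15:15–18:00.
Callum ∩ Nikolai: 08:30–11:15, 12:00–13:45, 16:15–16:45.
Callum ∩ Nikolai ∩ Diego: 08:45–10:30, 10:45–11:00, 16:15–16:45.
Callum ∩ Nikolai ∩ Diego ∩ Vera: 08:45–10:30, 10:45–11:00, 16:15–16:45.
Callum ∩ Nikolai ∩ Diego ∩ Vera ∩ Sven: 08:45–09:30, 16:15–16:45.
Windows ≥ 15 min: 08:45–09:30, 16:15–16:45.
Earliest such window starts at 08:45.

08:45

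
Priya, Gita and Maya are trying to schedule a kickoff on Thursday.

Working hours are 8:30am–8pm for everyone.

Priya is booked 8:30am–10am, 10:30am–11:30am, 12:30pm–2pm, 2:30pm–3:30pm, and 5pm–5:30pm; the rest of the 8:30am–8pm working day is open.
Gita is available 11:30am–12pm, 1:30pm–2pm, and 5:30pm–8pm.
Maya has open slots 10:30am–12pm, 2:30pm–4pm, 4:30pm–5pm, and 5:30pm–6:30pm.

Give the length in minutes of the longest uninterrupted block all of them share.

Priya free within 08:30–20:00: 10:00–10:30, 11:30–12:30, 14:00–14:30, 15:30–17:00, 17:30–20:00.
Priya ∩ Gita: 11:30–12:00, 17:30–20:00.
Priya ∩ Gita ∩ Maya: 11:30–12:00, 17:30–18:30.
Common window lengths: 30, 60 min; longest is 60.

60 minutes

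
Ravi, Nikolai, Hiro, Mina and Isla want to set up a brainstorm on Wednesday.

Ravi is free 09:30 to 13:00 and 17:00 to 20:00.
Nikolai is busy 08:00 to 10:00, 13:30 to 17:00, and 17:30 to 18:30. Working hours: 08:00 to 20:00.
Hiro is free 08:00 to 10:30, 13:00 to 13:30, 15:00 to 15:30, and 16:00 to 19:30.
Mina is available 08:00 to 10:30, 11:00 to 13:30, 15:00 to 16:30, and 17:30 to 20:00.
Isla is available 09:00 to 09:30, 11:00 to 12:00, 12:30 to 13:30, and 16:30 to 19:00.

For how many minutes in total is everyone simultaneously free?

Nikolai free within 08:00–20:00: 10:00–13:30, 17:00–17:30, 18:30–20:00.
Ravi ∩ Nikolai: 10:00–13:00, 17:00–17:30, 18:30–20:00.
Ravi ∩ Nikolai ∩ Hiro: 10:00–10:30, 17:00–17:30, 18:30–19:30.
Ravi ∩ Nikolai ∩ Hiro ∩ Mina: 10:00–10:30, 18:30–19:30.
Ravi ∩ Nikolai ∩ Hiro ∩ Mina ∩ Isla: 18:30–19:00.
Total common minutes: 30.

30 minutes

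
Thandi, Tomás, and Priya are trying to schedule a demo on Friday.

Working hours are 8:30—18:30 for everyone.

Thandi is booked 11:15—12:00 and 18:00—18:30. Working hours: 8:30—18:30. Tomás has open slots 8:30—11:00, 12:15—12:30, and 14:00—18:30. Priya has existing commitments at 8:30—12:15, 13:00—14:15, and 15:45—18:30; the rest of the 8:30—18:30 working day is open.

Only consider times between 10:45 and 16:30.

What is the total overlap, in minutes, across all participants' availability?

Thandi free within 08:30–18:30: 08:30–11:15, 12:00–18:00.
Priya free within 08:30–18:30: 12:15–13:00, 14:15–15:45.
Thandi ∩ Tomás: 08:30–11:00, 12:15–12:30, 14:00–18:00.
Thandi ∩ Tomás ∩ Priya: 12:15–12:30, 14:15–15:45.
Restricted to 10:45–16:30: 12:15–12:30, 14:15–15:45.
Total common minutes: 15 + 90 = 105.

105 minutes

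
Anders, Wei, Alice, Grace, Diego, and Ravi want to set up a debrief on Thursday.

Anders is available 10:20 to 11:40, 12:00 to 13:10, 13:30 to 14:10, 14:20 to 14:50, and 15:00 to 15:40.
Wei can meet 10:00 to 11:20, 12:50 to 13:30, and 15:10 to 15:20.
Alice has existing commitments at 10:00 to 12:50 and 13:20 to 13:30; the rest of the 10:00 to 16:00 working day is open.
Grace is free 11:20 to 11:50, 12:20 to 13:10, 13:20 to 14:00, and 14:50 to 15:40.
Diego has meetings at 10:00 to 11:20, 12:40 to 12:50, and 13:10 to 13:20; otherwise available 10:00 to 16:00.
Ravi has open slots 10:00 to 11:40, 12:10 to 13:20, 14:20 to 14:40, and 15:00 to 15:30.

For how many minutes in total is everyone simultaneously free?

Alice free within 10:00–16:00: 12:50–13:20, 13:30–16:00.
Diego free within 10:00–16:00: 11:20–12:40, 12:50–13:10, 13:20–16:00.
Anders ∩ Wei: 10:20–11:20, 12:50–13:10, 15:10–15:20.
Anders ∩ Wei ∩ Alice: 12:50–13:10, 15:10–15:20.
Anders ∩ Wei ∩ Alice ∩ Grace: 12:50–13:10, 15:10–15:20.
Anders ∩ Wei ∩ Alice ∩ Grace ∩ Diego: 12:50–13:10, 15:10–15:20.
Anders ∩ Wei ∩ Alice ∩ Grace ∩ Diego ∩ Ravi: 12:50–13:10, 15:10–15:20.
Total common minutes: 20 + 10 = 30.

30 minutes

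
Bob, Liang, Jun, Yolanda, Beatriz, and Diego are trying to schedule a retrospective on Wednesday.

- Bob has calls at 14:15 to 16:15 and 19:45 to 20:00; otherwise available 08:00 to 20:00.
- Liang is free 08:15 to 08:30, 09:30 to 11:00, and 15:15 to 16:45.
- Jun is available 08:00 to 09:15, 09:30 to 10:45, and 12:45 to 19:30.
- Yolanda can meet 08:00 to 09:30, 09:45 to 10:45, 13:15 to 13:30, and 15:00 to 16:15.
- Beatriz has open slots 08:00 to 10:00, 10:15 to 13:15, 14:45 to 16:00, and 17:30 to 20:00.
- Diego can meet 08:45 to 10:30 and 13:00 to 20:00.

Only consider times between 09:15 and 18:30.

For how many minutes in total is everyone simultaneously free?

Bob free within 08:00–20:00: 08:00–14:15, 16:15–19:45.
Bob ∩ Liang: 08:15–08:30, 09:30–11:00, 16:15–16:45.
Bob ∩ Liang ∩ Jun: 08:15–08:30, 09:30–10:45, 16:15–16:45.
Bob ∩ Liang ∩ Jun ∩ Yolanda: 08:15–08:30, 09:45–10:45.
Bob ∩ Liang ∩ Jun ∩ Yolanda ∩ Beatriz: 08:15–08:30, 09:45–10:00, 10:15–10:45.
Bob ∩ Liang ∩ Jun ∩ Yolanda ∩ Beatriz ∩ Diego: 09:45–10:00, 10:15–10:30.
Restricted to 09:15–18:30: 09:45–10:00, 10:15–10:30.
Total common minutes: 15 + 15 = 30.

30 minutes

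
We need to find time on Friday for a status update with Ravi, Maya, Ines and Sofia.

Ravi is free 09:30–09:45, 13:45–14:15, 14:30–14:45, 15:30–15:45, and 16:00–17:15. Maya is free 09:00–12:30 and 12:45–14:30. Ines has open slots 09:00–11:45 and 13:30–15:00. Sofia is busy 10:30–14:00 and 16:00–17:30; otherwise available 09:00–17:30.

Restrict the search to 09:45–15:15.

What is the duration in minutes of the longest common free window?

15 minutes

Sofia free within 09:00–17:30: 09:00–10:30, 14:00–16:00.
Ravi ∩ Maya: 09:30–09:45, 13:45–14:15.
Ravi ∩ Maya ∩ Ines: 09:30–09:45, 13:45–14:15.
Ravi ∩ Maya ∩ Ines ∩ Sofia: 09:30–09:45, 14:00–14:15.
Restricted to 09:45–15:15: 14:00–14:15.
Single common window of 15 minutes.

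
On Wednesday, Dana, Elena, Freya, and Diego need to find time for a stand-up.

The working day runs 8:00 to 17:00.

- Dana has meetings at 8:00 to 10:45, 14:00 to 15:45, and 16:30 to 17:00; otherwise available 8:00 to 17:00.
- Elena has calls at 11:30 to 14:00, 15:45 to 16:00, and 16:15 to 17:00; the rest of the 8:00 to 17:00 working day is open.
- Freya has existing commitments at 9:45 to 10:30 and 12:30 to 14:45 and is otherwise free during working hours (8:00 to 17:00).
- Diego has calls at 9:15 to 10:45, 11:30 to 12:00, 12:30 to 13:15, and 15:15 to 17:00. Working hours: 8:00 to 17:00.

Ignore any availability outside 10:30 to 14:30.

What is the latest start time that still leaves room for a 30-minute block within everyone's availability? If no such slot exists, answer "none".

Dana free within 08:00–17:00: 10:45–14:00, 15:45–16:30.
Elena free within 08:00–17:00: 08:00–11:30, 14:00–15:45, 16:00–16:15.
Freya free within 08:00–17:00: 08:00–09:45, 10:30–12:30, 14:45–17:00.
Diego free within 08:00–17:00: 08:00–09:15, 10:45–11:30, 12:00–12:30, 13:15–15:15.
Dana ∩ Elena: 10:45–11:30, 16:00–16:15.
Dana ∩ Elena ∩ Freya: 10:45–11:30, 16:00–16:15.
Dana ∩ Elena ∩ Freya ∩ Diego: 10:45–11:30.
Restricted to 10:30–14:30: 10:45–11:30.
Windows ≥ 30 min: 10:45–11:30.
Latest start in the last window 10:45–11:30 is 11:30 − 30 min = 11:00.

11:00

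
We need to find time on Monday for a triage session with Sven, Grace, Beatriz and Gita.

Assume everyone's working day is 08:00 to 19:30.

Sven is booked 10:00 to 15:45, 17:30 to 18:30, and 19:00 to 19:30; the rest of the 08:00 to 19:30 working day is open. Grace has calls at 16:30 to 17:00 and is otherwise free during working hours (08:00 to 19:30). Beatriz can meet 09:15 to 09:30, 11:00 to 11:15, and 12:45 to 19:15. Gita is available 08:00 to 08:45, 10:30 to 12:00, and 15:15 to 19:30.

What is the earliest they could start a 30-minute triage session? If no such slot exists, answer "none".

Sven free within 08:00–19:30: 08:00–10:00, 15:45–17:30, 18:30–19:00.
Grace free within 08:00–19:30: 08:00–16:30, 17:00–19:30.
Sven ∩ Grace: 08:00–10:00, 15:45–16:30, 17:00–17:30, 18:30–19:00.
Sven ∩ Grace ∩ Beatriz: 09:15–09:30, 15:45–16:30, 17:00–17:30, 18:30–19:00.
Sven ∩ Grace ∩ Beatriz ∩ Gita: 15:45–16:30, 17:00–17:30, 18:30–19:00.
Windows ≥ 30 min: 15:45–16:30, 17:00–17:30, 18:30–19:00.
Earliest such window starts at 15:45.

15:45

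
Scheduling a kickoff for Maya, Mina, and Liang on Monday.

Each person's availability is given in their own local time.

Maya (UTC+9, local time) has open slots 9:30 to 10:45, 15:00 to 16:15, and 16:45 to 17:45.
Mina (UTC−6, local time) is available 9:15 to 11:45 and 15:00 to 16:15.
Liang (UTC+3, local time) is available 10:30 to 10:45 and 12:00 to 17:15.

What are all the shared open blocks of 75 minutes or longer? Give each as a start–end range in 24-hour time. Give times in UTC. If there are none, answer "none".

none

Maya → UTC: 00:30–01:45, 06:00–07:15, 07:45–08:45.
Mina → UTC: 15:15–17:45, 21:00–22:15.
Liang → UTC: 07:30–07:45, 09:00–14:15.
Maya ∩ Mina: (none).
Maya ∩ Mina ∩ Liang: (none).
Windows ≥ 75 min: (none).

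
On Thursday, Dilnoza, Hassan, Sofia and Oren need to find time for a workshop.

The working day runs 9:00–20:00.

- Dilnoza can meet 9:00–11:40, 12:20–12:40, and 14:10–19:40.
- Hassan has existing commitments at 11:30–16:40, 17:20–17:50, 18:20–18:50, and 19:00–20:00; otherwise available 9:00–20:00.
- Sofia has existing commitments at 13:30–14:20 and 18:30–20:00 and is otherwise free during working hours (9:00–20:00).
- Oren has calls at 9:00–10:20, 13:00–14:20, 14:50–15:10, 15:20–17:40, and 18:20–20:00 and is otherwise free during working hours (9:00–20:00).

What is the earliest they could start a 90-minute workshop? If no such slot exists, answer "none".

none

Hassan free within 09:00–20:00: 09:00–11:30, 16:40–17:20, 17:50–18:20, 18:50–19:00.
Sofia free within 09:00–20:00: 09:00–13:30, 14:20–18:30.
Oren free within 09:00–20:00: 10:20–13:00, 14:20–14:50, 15:10–15:20, 17:40–18:20.
Dilnoza ∩ Hassan: 09:00–11:30, 16:40–17:20, 17:50–18:20, 18:50–19:00.
Dilnoza ∩ Hassan ∩ Sofia: 09:00–11:30, 16:40–17:20, 17:50–18:20.
Dilnoza ∩ Hassan ∩ Sofia ∩ Oren: 10:20–11:30, 17:50–18:20.
Windows ≥ 90 min: (none).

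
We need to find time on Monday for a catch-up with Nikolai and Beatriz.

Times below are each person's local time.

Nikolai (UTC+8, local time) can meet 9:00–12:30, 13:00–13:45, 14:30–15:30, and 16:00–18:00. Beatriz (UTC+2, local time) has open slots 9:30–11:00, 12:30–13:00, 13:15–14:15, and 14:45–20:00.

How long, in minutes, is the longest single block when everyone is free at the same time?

60 minutes

Nikolai → UTC: 01:00–04:30, 05:00–05:45, 06:30–07:30, 08:00–10:00.
Beatriz → UTC: 07:30–09:00, 10:30–11:00, 11:15–12:15, 12:45–18:00.
Nikolai ∩ Beatriz: 08:00–09:00.
Single common window of 60 minutes.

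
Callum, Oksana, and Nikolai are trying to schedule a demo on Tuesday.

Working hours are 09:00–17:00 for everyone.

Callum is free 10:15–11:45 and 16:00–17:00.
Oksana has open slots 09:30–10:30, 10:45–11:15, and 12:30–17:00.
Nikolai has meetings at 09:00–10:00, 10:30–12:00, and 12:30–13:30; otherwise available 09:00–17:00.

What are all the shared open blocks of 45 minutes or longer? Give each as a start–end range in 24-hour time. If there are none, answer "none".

Nikolai free within 09:00–17:00: 10:00–10:30, 12:00–12:30, 13:30–17:00.
Callum ∩ Oksana: 10:15–10:30, 10:45–11:15, 16:00–17:00.
Callum ∩ Oksana ∩ Nikolai: 10:15–10:30, 16:00–17:00.
Windows ≥ 45 min: 16:00–17:00.

16:00–17:00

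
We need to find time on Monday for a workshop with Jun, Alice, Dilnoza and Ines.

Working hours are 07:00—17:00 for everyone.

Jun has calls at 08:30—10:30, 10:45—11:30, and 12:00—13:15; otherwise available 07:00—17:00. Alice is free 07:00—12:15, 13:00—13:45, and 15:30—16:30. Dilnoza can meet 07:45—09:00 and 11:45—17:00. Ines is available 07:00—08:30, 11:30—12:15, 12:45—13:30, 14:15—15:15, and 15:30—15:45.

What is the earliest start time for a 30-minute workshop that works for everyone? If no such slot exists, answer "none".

Jun free within 07:00–17:00: 07:00–08:30, 10:30–10:45, 11:30–12:00, 13:15–17:00.
Jun ∩ Alice: 07:00–08:30, 10:30–10:45, 11:30–12:00, 13:15–13:45, 15:30–16:30.
Jun ∩ Alice ∩ Dilnoza: 07:45–08:30, 11:45–12:00, 13:15–13:45, 15:30–16:30.
Jun ∩ Alice ∩ Dilnoza ∩ Ines: 07:45–08:30, 11:45–12:00, 13:15–13:30, 15:30–15:45.
Windows ≥ 30 min: 07:45–08:30.
Earliest such window starts at 07:45.

07:45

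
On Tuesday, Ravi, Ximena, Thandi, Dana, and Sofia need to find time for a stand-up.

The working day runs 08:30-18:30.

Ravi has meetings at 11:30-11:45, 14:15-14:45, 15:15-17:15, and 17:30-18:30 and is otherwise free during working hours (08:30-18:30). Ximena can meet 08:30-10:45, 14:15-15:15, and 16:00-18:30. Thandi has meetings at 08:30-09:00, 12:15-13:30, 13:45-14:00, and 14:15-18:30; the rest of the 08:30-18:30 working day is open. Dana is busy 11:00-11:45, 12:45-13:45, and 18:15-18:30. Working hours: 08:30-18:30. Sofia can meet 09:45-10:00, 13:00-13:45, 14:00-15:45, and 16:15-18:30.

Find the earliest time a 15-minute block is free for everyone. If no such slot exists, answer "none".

Ravi free within 08:30–18:30: 08:30–11:30, 11:45–14:15, 14:45–15:15, 17:15–17:30.
Thandi free within 08:30–18:30: 09:00–12:15, 13:30–13:45, 14:00–14:15.
Dana free within 08:30–18:30: 08:30–11:00, 11:45–12:45, 13:45–18:15.
Ravi ∩ Ximena: 08:30–10:45, 14:45–15:15, 17:15–17:30.
Ravi ∩ Ximena ∩ Thandi: 09:00–10:45.
Ravi ∩ Ximena ∩ Thandi ∩ Dana: 09:00–10:45.
Ravi ∩ Ximena ∩ Thandi ∩ Dana ∩ Sofia: 09:45–10:00.
Windows ≥ 15 min: 09:45–10:00.
Earliest such window starts at 09:45.

09:45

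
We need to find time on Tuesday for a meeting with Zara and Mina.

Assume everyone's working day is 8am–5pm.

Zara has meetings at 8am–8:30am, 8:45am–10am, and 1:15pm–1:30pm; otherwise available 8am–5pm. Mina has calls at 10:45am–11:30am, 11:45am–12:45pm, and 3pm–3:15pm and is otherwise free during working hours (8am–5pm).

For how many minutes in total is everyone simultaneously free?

300 minutes

Zara free within 08:00–17:00: 08:30–08:45, 10:00–13:15, 13:30–17:00.
Mina free within 08:00–17:00: 08:00–10:45, 11:30–11:45, 12:45–15:00, 15:15–17:00.
Zara ∩ Mina: 08:30–08:45, 10:00–10:45, 11:30–11:45, 12:45–13:15, 13:30–15:00, 15:15–17:00.
Total common minutes: 15 + 45 + 15 + 30 + 90 + 105 = 300.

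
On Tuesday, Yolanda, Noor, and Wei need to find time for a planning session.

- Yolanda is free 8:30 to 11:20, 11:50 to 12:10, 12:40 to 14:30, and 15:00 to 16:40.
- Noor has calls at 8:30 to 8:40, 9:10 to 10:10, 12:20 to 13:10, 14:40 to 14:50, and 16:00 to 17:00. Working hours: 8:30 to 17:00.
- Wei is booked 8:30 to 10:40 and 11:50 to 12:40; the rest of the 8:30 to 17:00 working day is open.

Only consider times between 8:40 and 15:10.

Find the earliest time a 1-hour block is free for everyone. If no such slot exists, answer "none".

13:10

Noor free within 08:30–17:00: 08:40–09:10, 10:10–12:20, 13:10–14:40, 14:50–16:00.
Wei free within 08:30–17:00: 10:40–11:50, 12:40–17:00.
Yolanda ∩ Noor: 08:40–09:10, 10:10–11:20, 11:50–12:10, 13:10–14:30, 15:00–16:00.
Yolanda ∩ Noor ∩ Wei: 10:40–11:20, 13:10–14:30, 15:00–16:00.
Restricted to 08:40–15:10: 10:40–11:20, 13:10–14:30, 15:00–15:10.
Windows ≥ 60 min: 13:10–14:30.
Earliest such window starts at 13:10.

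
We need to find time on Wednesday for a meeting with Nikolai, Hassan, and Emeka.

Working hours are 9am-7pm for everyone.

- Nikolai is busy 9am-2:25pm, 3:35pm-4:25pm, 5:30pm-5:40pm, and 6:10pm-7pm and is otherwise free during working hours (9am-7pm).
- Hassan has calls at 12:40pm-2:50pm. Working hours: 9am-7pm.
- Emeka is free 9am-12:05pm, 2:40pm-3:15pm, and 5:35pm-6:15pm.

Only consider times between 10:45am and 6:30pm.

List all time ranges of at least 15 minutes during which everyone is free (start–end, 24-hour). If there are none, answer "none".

14:50–15:15, 17:40–18:10

Nikolai free within 09:00–19:00: 14:25–15:35, 16:25–17:30, 17:40–18:10.
Hassan free within 09:00–19:00: 09:00–12:40, 14:50–19:00.
Nikolai ∩ Hassan: 14:50–15:35, 16:25–17:30, 17:40–18:10.
Nikolai ∩ Hassan ∩ Emeka: 14:50–15:15, 17:40–18:10.
Restricted to 10:45–18:30: 14:50–15:15, 17:40–18:10.
Windows ≥ 15 min: 14:50–15:15, 17:40–18:10.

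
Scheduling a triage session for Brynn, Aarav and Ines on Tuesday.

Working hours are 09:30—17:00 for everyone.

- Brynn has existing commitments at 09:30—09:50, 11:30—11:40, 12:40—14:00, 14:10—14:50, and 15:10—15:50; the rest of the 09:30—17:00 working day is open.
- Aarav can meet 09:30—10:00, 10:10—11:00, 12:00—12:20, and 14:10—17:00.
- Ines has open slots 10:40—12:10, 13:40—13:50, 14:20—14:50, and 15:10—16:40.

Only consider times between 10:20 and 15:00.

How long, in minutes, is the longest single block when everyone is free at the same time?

20 minutes

Brynn free within 09:30–17:00: 09:50–11:30, 11:40–12:40, 14:00–14:10, 14:50–15:10, 15:50–17:00.
Brynn ∩ Aarav: 09:50–10:00, 10:10–11:00, 12:00–12:20, 14:50–15:10, 15:50–17:00.
Brynn ∩ Aarav ∩ Ines: 10:40–11:00, 12:00–12:10, 15:50–16:40.
Restricted to 10:20–15:00: 10:40–11:00, 12:00–12:10.
Common window lengths: 20, 10 min; longest is 20.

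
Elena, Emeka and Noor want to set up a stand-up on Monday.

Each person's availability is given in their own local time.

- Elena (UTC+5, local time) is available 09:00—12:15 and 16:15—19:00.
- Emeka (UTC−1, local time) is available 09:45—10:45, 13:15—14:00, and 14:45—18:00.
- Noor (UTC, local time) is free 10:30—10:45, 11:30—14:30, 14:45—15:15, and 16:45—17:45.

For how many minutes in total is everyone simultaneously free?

15 minutes

Elena → UTC: 04:00–07:15, 11:15–14:00.
Emeka → UTC: 10:45–11:45, 14:15–15:00, 15:45–19:00.
Noor → UTC: 10:30–10:45, 11:30–14:30, 14:45–15:15, 16:45–17:45.
Elena ∩ Emeka: 11:15–11:45.
Elena ∩ Emeka ∩ Noor: 11:30–11:45.
Total common minutes: 15.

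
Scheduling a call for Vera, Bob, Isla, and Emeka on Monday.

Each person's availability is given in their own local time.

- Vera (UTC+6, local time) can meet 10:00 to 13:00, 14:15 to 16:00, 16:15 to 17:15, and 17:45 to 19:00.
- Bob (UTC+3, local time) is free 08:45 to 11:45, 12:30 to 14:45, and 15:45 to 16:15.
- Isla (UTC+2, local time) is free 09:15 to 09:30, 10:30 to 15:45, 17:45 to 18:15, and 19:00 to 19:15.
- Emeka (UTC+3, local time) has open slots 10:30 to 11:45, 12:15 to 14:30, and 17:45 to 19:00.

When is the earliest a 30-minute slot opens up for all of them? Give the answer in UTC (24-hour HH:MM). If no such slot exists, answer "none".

09:30

Vera → UTC: 04:00–07:00, 08:15–10:00, 10:15–11:15, 11:45–13:00.
Bob → UTC: 05:45–08:45, 09:30–11:45, 12:45–13:15.
Isla → UTC: 07:15–07:30, 08:30–13:45, 15:45–16:15, 17:00–17:15.
Emeka → UTC: 07:30–08:45, 09:15–11:30, 14:45–16:00.
Vera ∩ Bob: 05:45–07:00, 08:15–08:45, 09:30–10:00, 10:15–11:15, 12:45–13:00.
Vera ∩ Bob ∩ Isla: 08:30–08:45, 09:30–10:00, 10:15–11:15, 12:45–13:00.
Vera ∩ Bob ∩ Isla ∩ Emeka: 08:30–08:45, 09:30–10:00, 10:15–11:15.
Windows ≥ 30 min: 09:30–10:00, 10:15–11:15.
Earliest such window starts at 09:30.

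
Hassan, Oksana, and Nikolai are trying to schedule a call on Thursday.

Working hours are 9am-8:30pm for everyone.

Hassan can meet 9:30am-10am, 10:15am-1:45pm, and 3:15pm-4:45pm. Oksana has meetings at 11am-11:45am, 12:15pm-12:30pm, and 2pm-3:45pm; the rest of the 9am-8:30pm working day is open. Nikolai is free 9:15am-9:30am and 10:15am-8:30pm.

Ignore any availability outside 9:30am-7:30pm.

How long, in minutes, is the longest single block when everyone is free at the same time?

75 minutes

Oksana free within 09:00–20:30: 09:00–11:00, 11:45–12:15, 12:30–14:00, 15:45–20:30.
Hassan ∩ Oksana: 09:30–10:00, 10:15–11:00, 11:45–12:15, 12:30–13:45, 15:45–16:45.
Hassan ∩ Oksana ∩ Nikolai: 10:15–11:00, 11:45–12:15, 12:30–13:45, 15:45–16:45.
Restricted to 09:30–19:30: 10:15–11:00, 11:45–12:15, 12:30–13:45, 15:45–16:45.
Common window lengths: 45, 30, 75, 60 min; longest is 75.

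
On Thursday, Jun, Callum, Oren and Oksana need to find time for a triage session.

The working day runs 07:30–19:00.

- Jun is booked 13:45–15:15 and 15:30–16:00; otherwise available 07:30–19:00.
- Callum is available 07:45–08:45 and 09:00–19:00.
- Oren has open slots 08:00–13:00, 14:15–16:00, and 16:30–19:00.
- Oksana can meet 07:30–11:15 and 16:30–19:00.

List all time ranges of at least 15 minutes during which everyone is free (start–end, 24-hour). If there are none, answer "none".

Jun free within 07:30–19:00: 07:30–13:45, 15:15–15:30, 16:00–19:00.
Jun ∩ Callum: 07:45–08:45, 09:00–13:45, 15:15–15:30, 16:00–19:00.
Jun ∩ Callum ∩ Oren: 08:00–08:45, 09:00–13:00, 15:15–15:30, 16:30–19:00.
Jun ∩ Callum ∩ Oren ∩ Oksana: 08:00–08:45, 09:00–11:15, 16:30–19:00.
Windows ≥ 15 min: 08:00–08:45, 09:00–11:15, 16:30–19:00.

08:00–08:45, 09:00–11:15, 16:30–19:00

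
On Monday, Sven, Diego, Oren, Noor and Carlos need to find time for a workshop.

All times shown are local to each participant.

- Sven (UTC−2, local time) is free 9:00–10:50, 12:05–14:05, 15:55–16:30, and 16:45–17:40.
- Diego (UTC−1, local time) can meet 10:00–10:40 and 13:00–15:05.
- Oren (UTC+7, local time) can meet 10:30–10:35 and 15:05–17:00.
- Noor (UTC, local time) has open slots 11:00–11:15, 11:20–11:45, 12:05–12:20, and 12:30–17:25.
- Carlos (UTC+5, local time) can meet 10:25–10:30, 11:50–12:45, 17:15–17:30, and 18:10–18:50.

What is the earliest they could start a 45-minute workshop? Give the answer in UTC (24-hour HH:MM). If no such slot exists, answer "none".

Sven → UTC: 11:00–12:50, 14:05–16:05, 17:55–18:30, 18:45–19:40.
Diego → UTC: 11:00–11:40, 14:00–16:05.
Oren → UTC: 03:30–03:35, 08:05–10:00.
Noor → UTC: 11:00–11:15, 11:20–11:45, 12:05–12:20, 12:30–17:25.
Carlos → UTC: 05:25–05:30, 06:50–07:45, 12:15–12:30, 13:10–13:50.
Sven ∩ Diego: 11:00–11:40, 14:05–16:05.
Sven ∩ Diego ∩ Oren: (none).
Sven ∩ Diego ∩ Oren ∩ Noor: (none).
Sven ∩ Diego ∩ Oren ∩ Noor ∩ Carlos: (none).
Windows ≥ 45 min: (none).

none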